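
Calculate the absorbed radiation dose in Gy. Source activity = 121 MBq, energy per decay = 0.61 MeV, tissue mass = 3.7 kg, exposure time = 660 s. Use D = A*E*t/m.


A = 121 MBq = 1.2100e+08 Bq
E = 0.61 MeV = 9.7722e-14 J
D = A*E*t/m = 1.2100e+08*9.7722e-14*660/3.7
D = 0.002109 Gy


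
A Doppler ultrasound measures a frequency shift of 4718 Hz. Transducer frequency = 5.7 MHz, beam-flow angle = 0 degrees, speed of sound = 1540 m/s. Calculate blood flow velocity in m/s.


v = fd * c / (2 * f0 * cos(theta))
v = 4718 * 1540 / (2 * 5.7000e+06 * cos(0))
v = 0.6373 m/s


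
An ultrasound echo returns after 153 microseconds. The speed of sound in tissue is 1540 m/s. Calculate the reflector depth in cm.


depth = c * t / 2
t = 153 us = 1.5300e-04 s
depth = 1540 * 1.5300e-04 / 2
depth = 0.11781 m = 11.781 cm


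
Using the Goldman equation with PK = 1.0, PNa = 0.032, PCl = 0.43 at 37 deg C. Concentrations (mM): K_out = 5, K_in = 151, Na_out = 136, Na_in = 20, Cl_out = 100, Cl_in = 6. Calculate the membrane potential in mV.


Vm = (RT/F)*ln((PK*Ko + PNa*Nao + PCl*Cli)/(PK*Ki + PNa*Nai + PCl*Clo))
Numer = 11.932, Denom = 194.64
Vm = -74.62 mV


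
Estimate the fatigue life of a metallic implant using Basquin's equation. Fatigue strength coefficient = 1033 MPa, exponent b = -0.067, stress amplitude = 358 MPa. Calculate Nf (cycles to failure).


sigma_a = sigma_f' * (2Nf)^b
2Nf = (sigma_a/sigma_f')^(1/b)
2Nf = (358/1033)^(1/-0.067)
2Nf = 7394602.8
Nf = 3.6973e+06


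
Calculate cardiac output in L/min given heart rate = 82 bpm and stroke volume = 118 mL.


CO = HR * SV
CO = 82 * 118 / 1000
CO = 9.676 L/min


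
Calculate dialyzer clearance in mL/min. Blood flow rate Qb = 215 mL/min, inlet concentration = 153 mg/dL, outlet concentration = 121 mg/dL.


K = Qb * (Cb_in - Cb_out) / Cb_in
K = 215 * (153 - 121) / 153
K = 44.97 mL/min


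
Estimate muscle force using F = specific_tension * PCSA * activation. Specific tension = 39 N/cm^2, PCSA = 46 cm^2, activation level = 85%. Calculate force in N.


F = sigma * PCSA * activation
F = 39 * 46 * 0.85
F = 1525 N


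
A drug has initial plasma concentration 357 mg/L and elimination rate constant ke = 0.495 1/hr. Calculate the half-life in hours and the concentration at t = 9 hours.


t_half = ln(2) / ke = 0.693147 / 0.495 = 1.4 hr
C(t) = C0 * exp(-ke*t) = 357 * exp(-0.495*9)
C(9) = 4.148 mg/L


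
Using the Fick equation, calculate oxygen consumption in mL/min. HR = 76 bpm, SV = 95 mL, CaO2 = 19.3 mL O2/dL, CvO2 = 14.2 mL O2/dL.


CO = HR*SV = 76*95/1000 = 7.22 L/min
a-v O2 diff = 19.3 - 14.2 = 5.1 mL/dL
VO2 = CO * (CaO2-CvO2) * 10 dL/L
VO2 = 7.22 * 5.1 * 10
VO2 = 368.2 mL/min


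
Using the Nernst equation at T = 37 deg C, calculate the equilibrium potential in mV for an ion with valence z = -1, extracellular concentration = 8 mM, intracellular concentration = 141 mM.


E = (RT/(zF)) * ln(C_out/C_in)
T = 37 + 273.15 = 310.15 K
E = (8.314 * 310.15 / (-1 * 96485)) * ln(8/141)
E = 76.68 mV


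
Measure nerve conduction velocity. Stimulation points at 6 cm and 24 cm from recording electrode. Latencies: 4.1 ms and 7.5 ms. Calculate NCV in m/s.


Distance = (24 - 6) / 100 = 0.18 m
dt = (7.5 - 4.1) / 1000 = 0.0034 s
NCV = dist / dt = 52.94 m/s


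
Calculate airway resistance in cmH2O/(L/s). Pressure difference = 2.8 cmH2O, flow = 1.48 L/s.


R = dP / flow
R = 2.8 / 1.48
R = 1.892 cmH2O/(L/s)


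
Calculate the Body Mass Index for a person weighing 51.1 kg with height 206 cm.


BMI = weight / height^2
height = 206 cm = 2.06 m
BMI = 51.1 / 2.06^2
BMI = 12.04 kg/m^2


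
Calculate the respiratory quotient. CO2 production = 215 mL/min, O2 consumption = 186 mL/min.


RQ = VCO2 / VO2
RQ = 215 / 186
RQ = 1.156


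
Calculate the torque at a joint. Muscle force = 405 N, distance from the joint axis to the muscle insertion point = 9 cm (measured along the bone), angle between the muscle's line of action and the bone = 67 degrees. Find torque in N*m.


Torque = F * d * sin(theta)   (moment arm = d*sin(theta))
d = 9 cm = 0.09 m
Torque = 405 * 0.09 * sin(67)
Torque = 33.55 N*m


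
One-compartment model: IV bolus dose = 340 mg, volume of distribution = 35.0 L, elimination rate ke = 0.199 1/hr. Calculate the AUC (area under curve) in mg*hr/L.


C0 = Dose/Vd = 340/35.0 = 9.71429 mg/L
AUC = C0/ke = 9.71429/0.199
AUC = 48.82 mg*hr/L


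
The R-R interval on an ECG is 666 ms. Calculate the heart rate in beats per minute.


HR = 60 / RR_interval(s)
RR = 666 ms = 0.666 s
HR = 60 / 0.666 = 90.09 bpm


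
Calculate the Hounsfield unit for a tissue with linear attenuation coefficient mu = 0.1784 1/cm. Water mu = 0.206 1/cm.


HU = ((mu_tissue - mu_water) / mu_water) * 1000
HU = ((0.1784 - 0.206) / 0.206) * 1000
HU = -134


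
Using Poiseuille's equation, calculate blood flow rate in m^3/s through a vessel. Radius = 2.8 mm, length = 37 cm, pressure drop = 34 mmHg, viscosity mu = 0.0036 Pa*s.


Q = pi*r^4*dP / (8*mu*L)
r = 0.0028 m, L = 0.37 m
dP = 34 mmHg = 4532.948 Pa
Q = 8.2143e-05 m^3/s


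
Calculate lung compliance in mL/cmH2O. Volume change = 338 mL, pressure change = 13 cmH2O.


C = dV / dP
C = 338 / 13
C = 26 mL/cmH2O


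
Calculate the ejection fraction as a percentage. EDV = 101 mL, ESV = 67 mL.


SV = EDV - ESV = 101 - 67 = 34 mL
EF = SV/EDV * 100 = 34/101 * 100
EF = 33.66%


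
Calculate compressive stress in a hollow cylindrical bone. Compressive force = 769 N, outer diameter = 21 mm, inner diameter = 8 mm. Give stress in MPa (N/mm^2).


A = pi*(r_o^2 - r_i^2)
r_o = 10.5 mm, r_i = 4 mm
A = 296.095 mm^2
sigma = F/A = 769 / 296.095
sigma = 2.597 MPa


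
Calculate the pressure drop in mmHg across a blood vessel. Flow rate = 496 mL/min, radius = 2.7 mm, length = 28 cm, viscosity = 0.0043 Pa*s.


dP = 8*mu*L*Q / (pi*r^4)
Q = 496 mL/min = 8.26667e-06 m^3/s
dP = 476.916 Pa = 476.916 / 133.322 mmHg = 3.577 mmHg


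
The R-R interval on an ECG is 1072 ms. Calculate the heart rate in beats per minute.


HR = 60 / RR_interval(s)
RR = 1072 ms = 1.072 s
HR = 60 / 1.072 = 55.97 bpm


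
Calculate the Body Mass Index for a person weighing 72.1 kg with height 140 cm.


BMI = weight / height^2
height = 140 cm = 1.4 m
BMI = 72.1 / 1.4^2
BMI = 36.79 kg/m^2


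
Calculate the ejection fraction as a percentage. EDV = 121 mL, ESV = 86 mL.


SV = EDV - ESV = 121 - 86 = 35 mL
EF = SV/EDV * 100 = 35/121 * 100
EF = 28.93%


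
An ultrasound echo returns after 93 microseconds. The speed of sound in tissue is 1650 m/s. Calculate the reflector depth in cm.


depth = c * t / 2
t = 93 us = 9.3000e-05 s
depth = 1650 * 9.3000e-05 / 2
depth = 0.076725 m = 7.6725 cm


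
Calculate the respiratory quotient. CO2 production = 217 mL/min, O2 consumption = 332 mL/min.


RQ = VCO2 / VO2
RQ = 217 / 332
RQ = 0.6536


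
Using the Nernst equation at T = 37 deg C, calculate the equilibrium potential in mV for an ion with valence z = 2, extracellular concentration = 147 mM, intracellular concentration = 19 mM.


E = (RT/(zF)) * ln(C_out/C_in)
T = 37 + 273.15 = 310.15 K
E = (8.314 * 310.15 / (2 * 96485)) * ln(147/19)
E = 27.34 mV


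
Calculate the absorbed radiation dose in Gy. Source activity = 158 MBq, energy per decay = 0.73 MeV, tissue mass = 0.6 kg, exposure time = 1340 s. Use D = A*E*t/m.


A = 158 MBq = 1.5800e+08 Bq
E = 0.73 MeV = 1.16946e-13 J
D = A*E*t/m = 1.5800e+08*1.16946e-13*1340/0.6
D = 0.04127 Gy


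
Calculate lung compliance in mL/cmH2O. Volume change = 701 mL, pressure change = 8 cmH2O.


C = dV / dP
C = 701 / 8
C = 87.62 mL/cmH2O


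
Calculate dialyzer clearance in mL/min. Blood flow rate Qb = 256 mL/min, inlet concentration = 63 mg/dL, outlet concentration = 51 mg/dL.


K = Qb * (Cb_in - Cb_out) / Cb_in
K = 256 * (63 - 51) / 63
K = 48.76 mL/min


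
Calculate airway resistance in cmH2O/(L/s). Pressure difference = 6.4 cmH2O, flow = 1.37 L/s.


R = dP / flow
R = 6.4 / 1.37
R = 4.672 cmH2O/(L/s)


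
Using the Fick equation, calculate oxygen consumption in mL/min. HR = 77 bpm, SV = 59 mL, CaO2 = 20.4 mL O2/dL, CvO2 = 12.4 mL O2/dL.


CO = HR*SV = 77*59/1000 = 4.543 L/min
a-v O2 diff = 20.4 - 12.4 = 8 mL/dL
VO2 = CO * (CaO2-CvO2) * 10 dL/L
VO2 = 4.543 * 8 * 10
VO2 = 363.4 mL/min


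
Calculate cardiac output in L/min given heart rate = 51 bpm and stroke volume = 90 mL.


CO = HR * SV
CO = 51 * 90 / 1000
CO = 4.59 L/min


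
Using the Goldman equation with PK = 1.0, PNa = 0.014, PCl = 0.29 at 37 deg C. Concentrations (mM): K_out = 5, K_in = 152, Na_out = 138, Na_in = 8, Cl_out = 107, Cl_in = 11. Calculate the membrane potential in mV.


Vm = (RT/F)*ln((PK*Ko + PNa*Nao + PCl*Cli)/(PK*Ki + PNa*Nai + PCl*Clo))
Numer = 10.122, Denom = 183.142
Vm = -77.38 mV


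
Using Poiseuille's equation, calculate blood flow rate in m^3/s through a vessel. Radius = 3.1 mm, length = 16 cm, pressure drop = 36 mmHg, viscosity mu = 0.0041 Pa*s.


Q = pi*r^4*dP / (8*mu*L)
r = 0.0031 m, L = 0.16 m
dP = 36 mmHg = 4799.592 Pa
Q = 2.6534e-04 m^3/s


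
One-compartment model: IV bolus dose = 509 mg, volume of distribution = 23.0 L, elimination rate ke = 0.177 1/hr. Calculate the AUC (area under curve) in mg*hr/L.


C0 = Dose/Vd = 509/23.0 = 22.1304 mg/L
AUC = C0/ke = 22.1304/0.177
AUC = 125 mg*hr/L


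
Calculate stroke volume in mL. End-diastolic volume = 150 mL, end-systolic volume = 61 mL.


SV = EDV - ESV
SV = 150 - 61
SV = 89 mL


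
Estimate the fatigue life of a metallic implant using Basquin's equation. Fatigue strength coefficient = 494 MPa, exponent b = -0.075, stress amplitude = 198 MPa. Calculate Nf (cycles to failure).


sigma_a = sigma_f' * (2Nf)^b
2Nf = (sigma_a/sigma_f')^(1/b)
2Nf = (198/494)^(1/-0.075)
2Nf = 196859.68
Nf = 9.843e+04


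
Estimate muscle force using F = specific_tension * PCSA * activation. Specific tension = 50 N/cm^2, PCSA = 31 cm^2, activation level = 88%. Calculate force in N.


F = sigma * PCSA * activation
F = 50 * 31 * 0.88
F = 1364 N


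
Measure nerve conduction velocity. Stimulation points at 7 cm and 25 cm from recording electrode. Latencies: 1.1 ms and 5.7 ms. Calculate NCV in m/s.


Distance = (25 - 7) / 100 = 0.18 m
dt = (5.7 - 1.1) / 1000 = 0.0046 s
NCV = dist / dt = 39.13 m/s


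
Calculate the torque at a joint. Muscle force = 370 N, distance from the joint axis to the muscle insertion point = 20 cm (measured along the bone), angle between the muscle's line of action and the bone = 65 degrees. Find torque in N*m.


Torque = F * d * sin(theta)   (moment arm = d*sin(theta))
d = 20 cm = 0.2 m
Torque = 370 * 0.2 * sin(65)
Torque = 67.07 N*m


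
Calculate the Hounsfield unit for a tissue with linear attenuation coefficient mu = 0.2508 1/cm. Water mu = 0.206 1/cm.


HU = ((mu_tissue - mu_water) / mu_water) * 1000
HU = ((0.2508 - 0.206) / 0.206) * 1000
HU = 217.5


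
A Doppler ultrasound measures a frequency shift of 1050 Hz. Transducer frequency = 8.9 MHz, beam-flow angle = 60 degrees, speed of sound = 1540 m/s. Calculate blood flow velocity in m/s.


v = fd * c / (2 * f0 * cos(theta))
v = 1050 * 1540 / (2 * 8.9000e+06 * cos(60))
v = 0.1817 m/s


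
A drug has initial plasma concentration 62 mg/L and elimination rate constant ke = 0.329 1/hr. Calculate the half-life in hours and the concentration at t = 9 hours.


t_half = ln(2) / ke = 0.693147 / 0.329 = 2.107 hr
C(t) = C0 * exp(-ke*t) = 62 * exp(-0.329*9)
C(9) = 3.21 mg/L


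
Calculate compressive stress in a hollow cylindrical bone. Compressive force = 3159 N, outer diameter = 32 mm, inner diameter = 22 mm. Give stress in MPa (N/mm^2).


A = pi*(r_o^2 - r_i^2)
r_o = 16 mm, r_i = 11 mm
A = 424.115 mm^2
sigma = F/A = 3159 / 424.115
sigma = 7.448 MPa


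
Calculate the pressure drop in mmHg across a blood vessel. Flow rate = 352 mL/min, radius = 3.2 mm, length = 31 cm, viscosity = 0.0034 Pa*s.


dP = 8*mu*L*Q / (pi*r^4)
Q = 352 mL/min = 5.86667e-06 m^3/s
dP = 150.166 Pa = 150.166 / 133.322 mmHg = 1.126 mmHg


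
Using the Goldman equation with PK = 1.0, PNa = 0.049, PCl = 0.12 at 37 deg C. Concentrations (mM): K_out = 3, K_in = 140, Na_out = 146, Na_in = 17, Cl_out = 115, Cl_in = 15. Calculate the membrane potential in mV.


Vm = (RT/F)*ln((PK*Ko + PNa*Nao + PCl*Cli)/(PK*Ki + PNa*Nai + PCl*Clo))
Numer = 11.954, Denom = 154.633
Vm = -68.42 mV


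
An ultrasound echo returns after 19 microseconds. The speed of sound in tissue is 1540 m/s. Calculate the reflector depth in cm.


depth = c * t / 2
t = 19 us = 1.9000e-05 s
depth = 1540 * 1.9000e-05 / 2
depth = 0.01463 m = 1.463 cm


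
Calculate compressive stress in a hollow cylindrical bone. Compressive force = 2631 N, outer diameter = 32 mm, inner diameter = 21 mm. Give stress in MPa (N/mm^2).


A = pi*(r_o^2 - r_i^2)
r_o = 16 mm, r_i = 10.5 mm
A = 457.887 mm^2
sigma = F/A = 2631 / 457.887
sigma = 5.746 MPa


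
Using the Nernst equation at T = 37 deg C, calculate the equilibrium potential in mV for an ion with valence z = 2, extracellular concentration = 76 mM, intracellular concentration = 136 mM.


E = (RT/(zF)) * ln(C_out/C_in)
T = 37 + 273.15 = 310.15 K
E = (8.314 * 310.15 / (2 * 96485)) * ln(76/136)
E = -7.776 mV


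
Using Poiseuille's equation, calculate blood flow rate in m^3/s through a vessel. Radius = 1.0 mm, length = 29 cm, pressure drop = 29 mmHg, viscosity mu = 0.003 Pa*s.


Q = pi*r^4*dP / (8*mu*L)
r = 0.001 m, L = 0.29 m
dP = 29 mmHg = 3866.338 Pa
Q = 1.7452e-06 m^3/s


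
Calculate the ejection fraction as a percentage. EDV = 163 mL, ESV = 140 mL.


SV = EDV - ESV = 163 - 140 = 23 mL
EF = SV/EDV * 100 = 23/163 * 100
EF = 14.11%


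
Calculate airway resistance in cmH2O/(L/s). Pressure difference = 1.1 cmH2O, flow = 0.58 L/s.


R = dP / flow
R = 1.1 / 0.58
R = 1.897 cmH2O/(L/s)


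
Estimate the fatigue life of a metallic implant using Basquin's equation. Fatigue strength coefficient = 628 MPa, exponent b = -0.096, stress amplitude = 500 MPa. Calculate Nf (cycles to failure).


sigma_a = sigma_f' * (2Nf)^b
2Nf = (sigma_a/sigma_f')^(1/b)
2Nf = (500/628)^(1/-0.096)
2Nf = 10.743408
Nf = 5.372


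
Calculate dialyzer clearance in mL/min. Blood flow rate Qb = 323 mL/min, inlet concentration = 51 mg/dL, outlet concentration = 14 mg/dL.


K = Qb * (Cb_in - Cb_out) / Cb_in
K = 323 * (51 - 14) / 51
K = 234.3 mL/min


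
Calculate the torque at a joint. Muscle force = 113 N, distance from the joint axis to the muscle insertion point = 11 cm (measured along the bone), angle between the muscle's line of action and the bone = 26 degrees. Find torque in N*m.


Torque = F * d * sin(theta)   (moment arm = d*sin(theta))
d = 11 cm = 0.11 m
Torque = 113 * 0.11 * sin(26)
Torque = 5.449 N*m


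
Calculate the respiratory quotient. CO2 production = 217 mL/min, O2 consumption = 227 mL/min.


RQ = VCO2 / VO2
RQ = 217 / 227
RQ = 0.9559


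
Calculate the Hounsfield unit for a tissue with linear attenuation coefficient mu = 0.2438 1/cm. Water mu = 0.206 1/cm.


HU = ((mu_tissue - mu_water) / mu_water) * 1000
HU = ((0.2438 - 0.206) / 0.206) * 1000
HU = 183.5


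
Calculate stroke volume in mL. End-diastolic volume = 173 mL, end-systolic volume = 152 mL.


SV = EDV - ESV
SV = 173 - 152
SV = 21 mL


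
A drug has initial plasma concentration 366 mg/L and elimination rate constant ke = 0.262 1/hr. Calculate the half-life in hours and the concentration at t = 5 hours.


t_half = ln(2) / ke = 0.693147 / 0.262 = 2.646 hr
C(t) = C0 * exp(-ke*t) = 366 * exp(-0.262*5)
C(5) = 98.75 mg/L


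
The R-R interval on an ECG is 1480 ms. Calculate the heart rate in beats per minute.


HR = 60 / RR_interval(s)
RR = 1480 ms = 1.48 s
HR = 60 / 1.48 = 40.54 bpm


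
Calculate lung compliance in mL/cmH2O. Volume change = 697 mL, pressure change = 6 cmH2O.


C = dV / dP
C = 697 / 6
C = 116.2 mL/cmH2O


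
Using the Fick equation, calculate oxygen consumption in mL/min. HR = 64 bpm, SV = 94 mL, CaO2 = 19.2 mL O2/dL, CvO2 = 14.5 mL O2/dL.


CO = HR*SV = 64*94/1000 = 6.016 L/min
a-v O2 diff = 19.2 - 14.5 = 4.7 mL/dL
VO2 = CO * (CaO2-CvO2) * 10 dL/L
VO2 = 6.016 * 4.7 * 10
VO2 = 282.8 mL/min


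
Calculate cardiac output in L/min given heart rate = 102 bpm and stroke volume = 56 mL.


CO = HR * SV
CO = 102 * 56 / 1000
CO = 5.712 L/min


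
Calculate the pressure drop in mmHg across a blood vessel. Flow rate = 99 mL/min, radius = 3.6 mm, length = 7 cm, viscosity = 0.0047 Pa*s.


dP = 8*mu*L*Q / (pi*r^4)
Q = 99 mL/min = 1.65e-06 m^3/s
dP = 8.23019 Pa = 8.23019 / 133.322 mmHg = 0.06173 mmHg


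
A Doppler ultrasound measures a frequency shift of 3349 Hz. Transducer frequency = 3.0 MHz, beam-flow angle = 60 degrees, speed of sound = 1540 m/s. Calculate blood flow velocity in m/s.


v = fd * c / (2 * f0 * cos(theta))
v = 3349 * 1540 / (2 * 3.0000e+06 * cos(60))
v = 1.719 m/s


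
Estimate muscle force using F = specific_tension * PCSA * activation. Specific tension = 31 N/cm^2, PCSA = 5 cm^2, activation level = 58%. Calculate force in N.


F = sigma * PCSA * activation
F = 31 * 5 * 0.58
F = 89.9 N


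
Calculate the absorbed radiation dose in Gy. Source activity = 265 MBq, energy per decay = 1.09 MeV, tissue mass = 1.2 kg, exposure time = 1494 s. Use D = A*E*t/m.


A = 265 MBq = 2.6500e+08 Bq
E = 1.09 MeV = 1.74618e-13 J
D = A*E*t/m = 2.6500e+08*1.74618e-13*1494/1.2
D = 0.05761 Gy


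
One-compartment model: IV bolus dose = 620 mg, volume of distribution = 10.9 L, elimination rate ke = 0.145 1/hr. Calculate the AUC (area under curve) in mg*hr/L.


C0 = Dose/Vd = 620/10.9 = 56.8807 mg/L
AUC = C0/ke = 56.8807/0.145
AUC = 392.3 mg*hr/L


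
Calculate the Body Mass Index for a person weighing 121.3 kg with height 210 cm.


BMI = weight / height^2
height = 210 cm = 2.1 m
BMI = 121.3 / 2.1^2
BMI = 27.51 kg/m^2


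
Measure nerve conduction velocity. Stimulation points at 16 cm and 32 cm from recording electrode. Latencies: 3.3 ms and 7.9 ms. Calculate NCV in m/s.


Distance = (32 - 16) / 100 = 0.16 m
dt = (7.9 - 3.3) / 1000 = 0.0046 s
NCV = dist / dt = 34.78 m/s


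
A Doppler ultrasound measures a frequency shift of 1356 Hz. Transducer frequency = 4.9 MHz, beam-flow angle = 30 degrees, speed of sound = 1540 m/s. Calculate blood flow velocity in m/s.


v = fd * c / (2 * f0 * cos(theta))
v = 1356 * 1540 / (2 * 4.9000e+06 * cos(30))
v = 0.2461 m/s


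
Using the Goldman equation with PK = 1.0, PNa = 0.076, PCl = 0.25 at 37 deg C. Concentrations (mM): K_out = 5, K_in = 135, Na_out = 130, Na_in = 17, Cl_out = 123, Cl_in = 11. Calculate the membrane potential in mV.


Vm = (RT/F)*ln((PK*Ko + PNa*Nao + PCl*Cli)/(PK*Ki + PNa*Nai + PCl*Clo))
Numer = 17.63, Denom = 167.042
Vm = -60.1 mV


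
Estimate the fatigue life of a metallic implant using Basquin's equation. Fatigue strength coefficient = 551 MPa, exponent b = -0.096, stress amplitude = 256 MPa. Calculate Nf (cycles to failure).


sigma_a = sigma_f' * (2Nf)^b
2Nf = (sigma_a/sigma_f')^(1/b)
2Nf = (256/551)^(1/-0.096)
2Nf = 2936.4967
Nf = 1468


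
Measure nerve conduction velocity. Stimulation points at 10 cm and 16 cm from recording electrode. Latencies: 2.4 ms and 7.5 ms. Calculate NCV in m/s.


Distance = (16 - 10) / 100 = 0.06 m
dt = (7.5 - 2.4) / 1000 = 0.0051 s
NCV = dist / dt = 11.76 m/s


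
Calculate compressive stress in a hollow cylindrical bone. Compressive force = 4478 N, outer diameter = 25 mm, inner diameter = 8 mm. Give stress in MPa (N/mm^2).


A = pi*(r_o^2 - r_i^2)
r_o = 12.5 mm, r_i = 4 mm
A = 440.608 mm^2
sigma = F/A = 4478 / 440.608
sigma = 10.16 MPa


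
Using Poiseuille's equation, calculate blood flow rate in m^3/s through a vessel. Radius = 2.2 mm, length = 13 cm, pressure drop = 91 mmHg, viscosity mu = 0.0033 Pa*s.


Q = pi*r^4*dP / (8*mu*L)
r = 0.0022 m, L = 0.13 m
dP = 91 mmHg = 12132.302 Pa
Q = 2.6016e-04 m^3/s


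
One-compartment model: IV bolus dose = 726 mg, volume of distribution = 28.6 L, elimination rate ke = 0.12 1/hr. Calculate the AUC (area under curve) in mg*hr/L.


C0 = Dose/Vd = 726/28.6 = 25.3846 mg/L
AUC = C0/ke = 25.3846/0.12
AUC = 211.5 mg*hr/L


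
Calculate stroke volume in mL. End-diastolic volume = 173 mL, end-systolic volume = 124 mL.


SV = EDV - ESV
SV = 173 - 124
SV = 49 mL


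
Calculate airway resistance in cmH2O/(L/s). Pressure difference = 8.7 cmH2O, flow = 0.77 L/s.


R = dP / flow
R = 8.7 / 0.77
R = 11.3 cmH2O/(L/s)


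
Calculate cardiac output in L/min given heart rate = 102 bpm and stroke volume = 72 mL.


CO = HR * SV
CO = 102 * 72 / 1000
CO = 7.344 L/min


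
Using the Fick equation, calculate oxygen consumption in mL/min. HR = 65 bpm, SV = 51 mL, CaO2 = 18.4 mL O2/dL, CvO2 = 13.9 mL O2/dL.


CO = HR*SV = 65*51/1000 = 3.315 L/min
a-v O2 diff = 18.4 - 13.9 = 4.5 mL/dL
VO2 = CO * (CaO2-CvO2) * 10 dL/L
VO2 = 3.315 * 4.5 * 10
VO2 = 149.2 mL/min


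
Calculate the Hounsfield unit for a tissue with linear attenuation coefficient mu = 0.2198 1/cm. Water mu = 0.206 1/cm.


HU = ((mu_tissue - mu_water) / mu_water) * 1000
HU = ((0.2198 - 0.206) / 0.206) * 1000
HU = 66.99


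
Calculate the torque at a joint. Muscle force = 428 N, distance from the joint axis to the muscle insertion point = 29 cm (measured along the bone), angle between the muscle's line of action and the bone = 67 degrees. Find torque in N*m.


Torque = F * d * sin(theta)   (moment arm = d*sin(theta))
d = 29 cm = 0.29 m
Torque = 428 * 0.29 * sin(67)
Torque = 114.3 N*m


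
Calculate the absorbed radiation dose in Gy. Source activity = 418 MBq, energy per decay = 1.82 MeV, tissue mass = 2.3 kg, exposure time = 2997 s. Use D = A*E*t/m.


A = 418 MBq = 4.1800e+08 Bq
E = 1.82 MeV = 2.91564e-13 J
D = A*E*t/m = 4.1800e+08*2.91564e-13*2997/2.3
D = 0.1588 Gy


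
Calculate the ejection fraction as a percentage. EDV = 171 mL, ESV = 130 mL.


SV = EDV - ESV = 171 - 130 = 41 mL
EF = SV/EDV * 100 = 41/171 * 100
EF = 23.98%


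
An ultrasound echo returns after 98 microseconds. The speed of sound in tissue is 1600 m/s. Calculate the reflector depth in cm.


depth = c * t / 2
t = 98 us = 9.8000e-05 s
depth = 1600 * 9.8000e-05 / 2
depth = 0.0784 m = 7.84 cm


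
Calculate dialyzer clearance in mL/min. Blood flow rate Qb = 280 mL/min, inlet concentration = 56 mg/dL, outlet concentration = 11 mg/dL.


K = Qb * (Cb_in - Cb_out) / Cb_in
K = 280 * (56 - 11) / 56
K = 225 mL/min


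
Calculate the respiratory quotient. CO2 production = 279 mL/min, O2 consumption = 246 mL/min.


RQ = VCO2 / VO2
RQ = 279 / 246
RQ = 1.134


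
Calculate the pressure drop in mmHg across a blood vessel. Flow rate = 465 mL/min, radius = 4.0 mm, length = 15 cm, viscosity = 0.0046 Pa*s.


dP = 8*mu*L*Q / (pi*r^4)
Q = 465 mL/min = 7.75e-06 m^3/s
dP = 53.1926 Pa = 53.1926 / 133.322 mmHg = 0.399 mmHg


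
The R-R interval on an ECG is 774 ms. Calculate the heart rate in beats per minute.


HR = 60 / RR_interval(s)
RR = 774 ms = 0.774 s
HR = 60 / 0.774 = 77.52 bpm


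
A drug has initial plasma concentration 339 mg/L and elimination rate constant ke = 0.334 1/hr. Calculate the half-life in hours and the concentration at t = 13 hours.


t_half = ln(2) / ke = 0.693147 / 0.334 = 2.075 hr
C(t) = C0 * exp(-ke*t) = 339 * exp(-0.334*13)
C(13) = 4.411 mg/L


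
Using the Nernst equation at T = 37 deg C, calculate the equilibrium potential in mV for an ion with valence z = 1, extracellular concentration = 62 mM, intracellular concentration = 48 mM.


E = (RT/(zF)) * ln(C_out/C_in)
T = 37 + 273.15 = 310.15 K
E = (8.314 * 310.15 / (1 * 96485)) * ln(62/48)
E = 6.84 mV


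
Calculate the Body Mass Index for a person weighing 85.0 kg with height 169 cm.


BMI = weight / height^2
height = 169 cm = 1.69 m
BMI = 85.0 / 1.69^2
BMI = 29.76 kg/m^2


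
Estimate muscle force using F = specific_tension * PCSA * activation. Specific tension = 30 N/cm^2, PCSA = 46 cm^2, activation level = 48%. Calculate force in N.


F = sigma * PCSA * activation
F = 30 * 46 * 0.48
F = 662.4 N


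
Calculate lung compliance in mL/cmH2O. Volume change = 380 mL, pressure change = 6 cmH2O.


C = dV / dP
C = 380 / 6
C = 63.33 mL/cmH2O


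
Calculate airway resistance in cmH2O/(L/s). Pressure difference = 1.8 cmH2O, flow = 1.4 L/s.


R = dP / flow
R = 1.8 / 1.4
R = 1.286 cmH2O/(L/s)


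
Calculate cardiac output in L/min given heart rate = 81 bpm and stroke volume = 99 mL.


CO = HR * SV
CO = 81 * 99 / 1000
CO = 8.019 L/min


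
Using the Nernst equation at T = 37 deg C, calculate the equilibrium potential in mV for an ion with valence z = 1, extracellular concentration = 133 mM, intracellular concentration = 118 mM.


E = (RT/(zF)) * ln(C_out/C_in)
T = 37 + 273.15 = 310.15 K
E = (8.314 * 310.15 / (1 * 96485)) * ln(133/118)
E = 3.198 mV


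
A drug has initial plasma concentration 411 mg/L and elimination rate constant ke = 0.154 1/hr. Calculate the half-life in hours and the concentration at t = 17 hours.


t_half = ln(2) / ke = 0.693147 / 0.154 = 4.501 hr
C(t) = C0 * exp(-ke*t) = 411 * exp(-0.154*17)
C(17) = 29.98 mg/L


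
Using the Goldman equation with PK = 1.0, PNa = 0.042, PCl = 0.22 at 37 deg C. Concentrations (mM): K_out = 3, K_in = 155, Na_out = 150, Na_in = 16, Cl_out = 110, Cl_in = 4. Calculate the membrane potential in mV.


Vm = (RT/F)*ln((PK*Ko + PNa*Nao + PCl*Cli)/(PK*Ki + PNa*Nai + PCl*Clo))
Numer = 10.18, Denom = 179.872
Vm = -76.75 mV


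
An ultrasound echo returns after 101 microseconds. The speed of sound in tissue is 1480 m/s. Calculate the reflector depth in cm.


depth = c * t / 2
t = 101 us = 1.0100e-04 s
depth = 1480 * 1.0100e-04 / 2
depth = 0.07474 m = 7.474 cm


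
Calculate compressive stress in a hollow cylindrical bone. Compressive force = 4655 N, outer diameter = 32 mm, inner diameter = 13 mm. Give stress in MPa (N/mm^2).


A = pi*(r_o^2 - r_i^2)
r_o = 16 mm, r_i = 6.5 mm
A = 671.515 mm^2
sigma = F/A = 4655 / 671.515
sigma = 6.932 MPa


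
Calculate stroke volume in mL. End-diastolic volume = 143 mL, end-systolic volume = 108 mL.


SV = EDV - ESV
SV = 143 - 108
SV = 35 mL


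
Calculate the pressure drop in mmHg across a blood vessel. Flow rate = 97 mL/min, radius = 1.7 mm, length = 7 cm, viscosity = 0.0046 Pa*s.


dP = 8*mu*L*Q / (pi*r^4)
Q = 97 mL/min = 1.61667e-06 m^3/s
dP = 158.716 Pa = 158.716 / 133.322 mmHg = 1.19 mmHg


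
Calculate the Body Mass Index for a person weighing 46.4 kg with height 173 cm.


BMI = weight / height^2
height = 173 cm = 1.73 m
BMI = 46.4 / 1.73^2
BMI = 15.5 kg/m^2


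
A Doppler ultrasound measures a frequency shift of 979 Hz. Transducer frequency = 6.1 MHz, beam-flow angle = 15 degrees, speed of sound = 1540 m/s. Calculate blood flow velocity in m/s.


v = fd * c / (2 * f0 * cos(theta))
v = 979 * 1540 / (2 * 6.1000e+06 * cos(15))
v = 0.1279 m/s


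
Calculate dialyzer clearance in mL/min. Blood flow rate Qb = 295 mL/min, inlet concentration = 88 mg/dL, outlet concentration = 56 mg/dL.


K = Qb * (Cb_in - Cb_out) / Cb_in
K = 295 * (88 - 56) / 88
K = 107.3 mL/min


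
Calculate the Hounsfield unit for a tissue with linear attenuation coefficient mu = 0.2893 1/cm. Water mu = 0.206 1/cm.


HU = ((mu_tissue - mu_water) / mu_water) * 1000
HU = ((0.2893 - 0.206) / 0.206) * 1000
HU = 404.4


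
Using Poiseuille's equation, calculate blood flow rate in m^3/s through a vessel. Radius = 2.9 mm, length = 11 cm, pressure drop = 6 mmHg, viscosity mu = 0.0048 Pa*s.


Q = pi*r^4*dP / (8*mu*L)
r = 0.0029 m, L = 0.11 m
dP = 6 mmHg = 799.932 Pa
Q = 4.2080e-05 m^3/s


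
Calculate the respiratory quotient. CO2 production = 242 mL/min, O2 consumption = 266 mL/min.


RQ = VCO2 / VO2
RQ = 242 / 266
RQ = 0.9098


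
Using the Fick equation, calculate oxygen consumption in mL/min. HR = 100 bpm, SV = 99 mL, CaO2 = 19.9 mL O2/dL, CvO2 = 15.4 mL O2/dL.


CO = HR*SV = 100*99/1000 = 9.9 L/min
a-v O2 diff = 19.9 - 15.4 = 4.5 mL/dL
VO2 = CO * (CaO2-CvO2) * 10 dL/L
VO2 = 9.9 * 4.5 * 10
VO2 = 445.5 mL/min


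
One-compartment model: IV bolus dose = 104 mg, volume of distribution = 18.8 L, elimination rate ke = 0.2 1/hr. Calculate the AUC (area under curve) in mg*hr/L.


C0 = Dose/Vd = 104/18.8 = 5.53191 mg/L
AUC = C0/ke = 5.53191/0.2
AUC = 27.66 mg*hr/L


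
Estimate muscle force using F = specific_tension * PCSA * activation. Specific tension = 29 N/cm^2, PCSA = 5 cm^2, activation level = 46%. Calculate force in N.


F = sigma * PCSA * activation
F = 29 * 5 * 0.46
F = 66.7 N


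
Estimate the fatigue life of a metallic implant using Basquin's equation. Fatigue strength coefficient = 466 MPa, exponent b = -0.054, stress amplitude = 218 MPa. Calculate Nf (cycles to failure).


sigma_a = sigma_f' * (2Nf)^b
2Nf = (sigma_a/sigma_f')^(1/b)
2Nf = (218/466)^(1/-0.054)
2Nf = 1287668.7
Nf = 6.438e+05


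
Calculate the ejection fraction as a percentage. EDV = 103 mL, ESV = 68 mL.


SV = EDV - ESV = 103 - 68 = 35 mL
EF = SV/EDV * 100 = 35/103 * 100
EF = 33.98%


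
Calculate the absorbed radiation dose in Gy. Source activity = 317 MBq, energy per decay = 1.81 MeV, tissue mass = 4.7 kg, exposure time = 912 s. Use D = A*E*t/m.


A = 317 MBq = 3.1700e+08 Bq
E = 1.81 MeV = 2.89962e-13 J
D = A*E*t/m = 3.1700e+08*2.89962e-13*912/4.7
D = 0.01784 Gy


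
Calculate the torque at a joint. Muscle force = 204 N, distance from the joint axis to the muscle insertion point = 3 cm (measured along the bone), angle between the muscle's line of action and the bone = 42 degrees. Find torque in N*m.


Torque = F * d * sin(theta)   (moment arm = d*sin(theta))
d = 3 cm = 0.03 m
Torque = 204 * 0.03 * sin(42)
Torque = 4.095 N*m


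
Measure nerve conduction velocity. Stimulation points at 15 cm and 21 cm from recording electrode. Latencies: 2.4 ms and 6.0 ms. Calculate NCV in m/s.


Distance = (21 - 15) / 100 = 0.06 m
dt = (6.0 - 2.4) / 1000 = 0.0036 s
NCV = dist / dt = 16.67 m/s


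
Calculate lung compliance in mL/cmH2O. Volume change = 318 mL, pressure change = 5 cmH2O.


C = dV / dP
C = 318 / 5
C = 63.6 mL/cmH2O


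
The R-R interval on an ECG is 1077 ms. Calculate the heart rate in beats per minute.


HR = 60 / RR_interval(s)
RR = 1077 ms = 1.077 s
HR = 60 / 1.077 = 55.71 bpm


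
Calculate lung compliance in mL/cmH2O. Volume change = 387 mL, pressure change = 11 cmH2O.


C = dV / dP
C = 387 / 11
C = 35.18 mL/cmH2O


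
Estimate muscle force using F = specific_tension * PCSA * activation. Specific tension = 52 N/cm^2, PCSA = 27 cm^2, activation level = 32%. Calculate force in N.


F = sigma * PCSA * activation
F = 52 * 27 * 0.32
F = 449.3 N


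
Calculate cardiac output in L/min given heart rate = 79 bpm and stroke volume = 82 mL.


CO = HR * SV
CO = 79 * 82 / 1000
CO = 6.478 L/min


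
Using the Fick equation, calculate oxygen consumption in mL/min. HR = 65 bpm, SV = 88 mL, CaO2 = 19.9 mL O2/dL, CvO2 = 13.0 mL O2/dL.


CO = HR*SV = 65*88/1000 = 5.72 L/min
a-v O2 diff = 19.9 - 13.0 = 6.9 mL/dL
VO2 = CO * (CaO2-CvO2) * 10 dL/L
VO2 = 5.72 * 6.9 * 10
VO2 = 394.7 mL/min


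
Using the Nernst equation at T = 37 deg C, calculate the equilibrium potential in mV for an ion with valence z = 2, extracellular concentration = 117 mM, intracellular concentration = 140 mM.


E = (RT/(zF)) * ln(C_out/C_in)
T = 37 + 273.15 = 310.15 K
E = (8.314 * 310.15 / (2 * 96485)) * ln(117/140)
E = -2.398 mV


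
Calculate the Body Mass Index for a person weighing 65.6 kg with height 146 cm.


BMI = weight / height^2
height = 146 cm = 1.46 m
BMI = 65.6 / 1.46^2
BMI = 30.78 kg/m^2


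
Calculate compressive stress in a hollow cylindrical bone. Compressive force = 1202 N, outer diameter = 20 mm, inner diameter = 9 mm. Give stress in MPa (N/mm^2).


A = pi*(r_o^2 - r_i^2)
r_o = 10 mm, r_i = 4.5 mm
A = 250.542 mm^2
sigma = F/A = 1202 / 250.542
sigma = 4.798 MPa


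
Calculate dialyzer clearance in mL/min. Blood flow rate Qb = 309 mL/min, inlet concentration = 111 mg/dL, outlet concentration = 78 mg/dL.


K = Qb * (Cb_in - Cb_out) / Cb_in
K = 309 * (111 - 78) / 111
K = 91.86 mL/min


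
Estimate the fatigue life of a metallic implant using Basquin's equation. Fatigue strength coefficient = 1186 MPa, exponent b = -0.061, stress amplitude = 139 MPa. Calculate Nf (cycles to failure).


sigma_a = sigma_f' * (2Nf)^b
2Nf = (sigma_a/sigma_f')^(1/b)
2Nf = (139/1186)^(1/-0.061)
2Nf = 1.8341751e+15
Nf = 9.1709e+14


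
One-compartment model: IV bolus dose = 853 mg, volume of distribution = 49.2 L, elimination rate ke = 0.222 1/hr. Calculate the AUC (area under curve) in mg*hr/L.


C0 = Dose/Vd = 853/49.2 = 17.3374 mg/L
AUC = C0/ke = 17.3374/0.222
AUC = 78.1 mg*hr/L


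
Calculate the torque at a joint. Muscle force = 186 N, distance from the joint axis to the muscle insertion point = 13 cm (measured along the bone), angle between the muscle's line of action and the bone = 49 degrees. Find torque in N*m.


Torque = F * d * sin(theta)   (moment arm = d*sin(theta))
d = 13 cm = 0.13 m
Torque = 186 * 0.13 * sin(49)
Torque = 18.25 N*m


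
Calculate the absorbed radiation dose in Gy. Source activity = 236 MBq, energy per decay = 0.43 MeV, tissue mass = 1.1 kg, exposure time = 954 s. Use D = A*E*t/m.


A = 236 MBq = 2.3600e+08 Bq
E = 0.43 MeV = 6.8886e-14 J
D = A*E*t/m = 2.3600e+08*6.8886e-14*954/1.1
D = 0.0141 Gy


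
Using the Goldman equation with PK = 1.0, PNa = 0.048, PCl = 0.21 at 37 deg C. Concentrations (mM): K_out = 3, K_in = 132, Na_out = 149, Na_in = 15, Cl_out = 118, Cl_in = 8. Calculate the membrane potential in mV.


Vm = (RT/F)*ln((PK*Ko + PNa*Nao + PCl*Cli)/(PK*Ki + PNa*Nai + PCl*Clo))
Numer = 11.832, Denom = 157.5
Vm = -69.18 mV


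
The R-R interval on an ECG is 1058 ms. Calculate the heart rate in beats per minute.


HR = 60 / RR_interval(s)
RR = 1058 ms = 1.058 s
HR = 60 / 1.058 = 56.71 bpm


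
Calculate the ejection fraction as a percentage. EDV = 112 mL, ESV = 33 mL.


SV = EDV - ESV = 112 - 33 = 79 mL
EF = SV/EDV * 100 = 79/112 * 100
EF = 70.54%


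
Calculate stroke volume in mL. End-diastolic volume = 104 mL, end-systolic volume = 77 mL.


SV = EDV - ESV
SV = 104 - 77
SV = 27 mL


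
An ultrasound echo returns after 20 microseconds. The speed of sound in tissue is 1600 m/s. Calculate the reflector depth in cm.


depth = c * t / 2
t = 20 us = 2.0000e-05 s
depth = 1600 * 2.0000e-05 / 2
depth = 0.016 m = 1.6 cm


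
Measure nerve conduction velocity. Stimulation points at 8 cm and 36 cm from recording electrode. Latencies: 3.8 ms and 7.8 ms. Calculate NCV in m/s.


Distance = (36 - 8) / 100 = 0.28 m
dt = (7.8 - 3.8) / 1000 = 0.004 s
NCV = dist / dt = 70 m/s


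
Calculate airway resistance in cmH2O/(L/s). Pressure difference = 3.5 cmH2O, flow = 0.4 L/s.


R = dP / flow
R = 3.5 / 0.4
R = 8.75 cmH2O/(L/s)


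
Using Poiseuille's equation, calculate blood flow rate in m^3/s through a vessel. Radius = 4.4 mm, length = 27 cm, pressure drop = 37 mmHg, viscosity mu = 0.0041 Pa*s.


Q = pi*r^4*dP / (8*mu*L)
r = 0.0044 m, L = 0.27 m
dP = 37 mmHg = 4932.914 Pa
Q = 6.5588e-04 m^3/s


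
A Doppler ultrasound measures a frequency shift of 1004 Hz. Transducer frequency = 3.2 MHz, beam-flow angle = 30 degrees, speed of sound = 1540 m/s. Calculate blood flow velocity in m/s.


v = fd * c / (2 * f0 * cos(theta))
v = 1004 * 1540 / (2 * 3.2000e+06 * cos(30))
v = 0.279 m/s


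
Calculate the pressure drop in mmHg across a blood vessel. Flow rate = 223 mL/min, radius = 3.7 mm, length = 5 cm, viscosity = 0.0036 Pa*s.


dP = 8*mu*L*Q / (pi*r^4)
Q = 223 mL/min = 3.71667e-06 m^3/s
dP = 9.08991 Pa = 9.08991 / 133.322 mmHg = 0.06818 mmHg


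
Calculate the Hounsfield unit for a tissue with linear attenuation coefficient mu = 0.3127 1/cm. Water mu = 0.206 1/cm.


HU = ((mu_tissue - mu_water) / mu_water) * 1000
HU = ((0.3127 - 0.206) / 0.206) * 1000
HU = 518


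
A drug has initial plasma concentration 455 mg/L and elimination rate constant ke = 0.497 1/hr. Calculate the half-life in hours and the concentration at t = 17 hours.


t_half = ln(2) / ke = 0.693147 / 0.497 = 1.395 hr
C(t) = C0 * exp(-ke*t) = 455 * exp(-0.497*17)
C(17) = 0.09742 mg/L


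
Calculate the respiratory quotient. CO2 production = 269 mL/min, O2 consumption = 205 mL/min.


RQ = VCO2 / VO2
RQ = 269 / 205
RQ = 1.312


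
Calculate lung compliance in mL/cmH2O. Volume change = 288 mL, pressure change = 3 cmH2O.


C = dV / dP
C = 288 / 3
C = 96 mL/cmH2O


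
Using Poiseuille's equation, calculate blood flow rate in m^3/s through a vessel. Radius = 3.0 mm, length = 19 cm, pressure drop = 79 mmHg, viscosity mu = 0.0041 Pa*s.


Q = pi*r^4*dP / (8*mu*L)
r = 0.003 m, L = 0.19 m
dP = 79 mmHg = 10532.438 Pa
Q = 4.3007e-04 m^3/s


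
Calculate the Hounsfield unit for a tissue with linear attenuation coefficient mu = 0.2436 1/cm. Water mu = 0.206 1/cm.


HU = ((mu_tissue - mu_water) / mu_water) * 1000
HU = ((0.2436 - 0.206) / 0.206) * 1000
HU = 182.5


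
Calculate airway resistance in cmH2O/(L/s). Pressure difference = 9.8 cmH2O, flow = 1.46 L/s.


R = dP / flow
R = 9.8 / 1.46
R = 6.712 cmH2O/(L/s)


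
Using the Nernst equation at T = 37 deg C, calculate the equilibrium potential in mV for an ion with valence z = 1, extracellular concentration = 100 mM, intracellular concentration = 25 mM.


E = (RT/(zF)) * ln(C_out/C_in)
T = 37 + 273.15 = 310.15 K
E = (8.314 * 310.15 / (1 * 96485)) * ln(100/25)
E = 37.05 mV


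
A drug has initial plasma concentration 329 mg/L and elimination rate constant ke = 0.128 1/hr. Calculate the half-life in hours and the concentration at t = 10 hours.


t_half = ln(2) / ke = 0.693147 / 0.128 = 5.415 hr
C(t) = C0 * exp(-ke*t) = 329 * exp(-0.128*10)
C(10) = 91.47 mg/L


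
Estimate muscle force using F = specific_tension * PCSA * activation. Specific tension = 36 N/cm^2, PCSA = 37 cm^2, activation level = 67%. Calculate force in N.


F = sigma * PCSA * activation
F = 36 * 37 * 0.67
F = 892.4 N


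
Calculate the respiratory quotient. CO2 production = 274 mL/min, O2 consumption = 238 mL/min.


RQ = VCO2 / VO2
RQ = 274 / 238
RQ = 1.151


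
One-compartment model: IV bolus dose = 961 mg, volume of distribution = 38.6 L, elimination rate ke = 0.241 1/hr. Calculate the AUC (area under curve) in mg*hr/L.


C0 = Dose/Vd = 961/38.6 = 24.8964 mg/L
AUC = C0/ke = 24.8964/0.241
AUC = 103.3 mg*hr/L


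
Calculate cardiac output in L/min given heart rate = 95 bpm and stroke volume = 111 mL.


CO = HR * SV
CO = 95 * 111 / 1000
CO = 10.54 L/min


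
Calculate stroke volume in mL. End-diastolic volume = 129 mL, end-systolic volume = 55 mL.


SV = EDV - ESV
SV = 129 - 55
SV = 74 mL


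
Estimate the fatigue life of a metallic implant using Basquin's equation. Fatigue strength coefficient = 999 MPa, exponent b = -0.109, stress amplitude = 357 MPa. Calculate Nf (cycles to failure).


sigma_a = sigma_f' * (2Nf)^b
2Nf = (sigma_a/sigma_f')^(1/b)
2Nf = (357/999)^(1/-0.109)
2Nf = 12588.529
Nf = 6294


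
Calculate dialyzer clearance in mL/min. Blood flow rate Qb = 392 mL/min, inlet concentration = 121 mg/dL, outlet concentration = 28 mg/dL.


K = Qb * (Cb_in - Cb_out) / Cb_in
K = 392 * (121 - 28) / 121
K = 301.3 mL/min


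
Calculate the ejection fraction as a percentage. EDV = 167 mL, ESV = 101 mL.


SV = EDV - ESV = 167 - 101 = 66 mL
EF = SV/EDV * 100 = 66/167 * 100
EF = 39.52%


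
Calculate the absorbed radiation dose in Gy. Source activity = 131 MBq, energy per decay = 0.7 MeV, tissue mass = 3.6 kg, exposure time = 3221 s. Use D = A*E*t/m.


A = 131 MBq = 1.3100e+08 Bq
E = 0.7 MeV = 1.1214e-13 J
D = A*E*t/m = 1.3100e+08*1.1214e-13*3221/3.6
D = 0.01314 Gy
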